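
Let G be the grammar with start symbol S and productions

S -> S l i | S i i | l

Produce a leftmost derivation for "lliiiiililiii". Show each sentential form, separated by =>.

S => Sii => Sliii => Sliliii => Siililiii => Siiiililiii => Sliiiiililiii => lliiiiililiii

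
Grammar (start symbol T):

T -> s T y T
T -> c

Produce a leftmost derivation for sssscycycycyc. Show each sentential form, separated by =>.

T => sTyT => ssTyTyT => sssTyTyTyT => ssssTyTyTyTyT => sssscyTyTyTyT => sssscycyTyTyT => sssscycycyTyT => sssscycycycyT => sssscycycycyc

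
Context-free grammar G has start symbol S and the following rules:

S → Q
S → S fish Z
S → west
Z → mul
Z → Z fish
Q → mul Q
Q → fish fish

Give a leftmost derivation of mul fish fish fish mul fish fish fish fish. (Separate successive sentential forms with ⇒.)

S ⇒ S fish Z ⇒ Q fish Z ⇒ mul Q fish Z ⇒ mul fish fish fish Z ⇒ mul fish fish fish Z fish ⇒ mul fish fish fish Z fish fish ⇒ mul fish fish fish Z fish fish fish ⇒ mul fish fish fish Z fish fish fish fish ⇒ mul fish fish fish mul fish fish fish fish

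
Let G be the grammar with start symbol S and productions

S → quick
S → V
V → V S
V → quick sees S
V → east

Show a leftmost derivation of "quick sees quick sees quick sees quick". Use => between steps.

S => V   [S → V]
V => quick sees S   [V → quick sees S]
quick sees S => quick sees V   [S → V]
quick sees V => quick sees quick sees S   [V → quick sees S]
quick sees quick sees S => quick sees quick sees V   [S → V]
quick sees quick sees V => quick sees quick sees quick sees S   [V → quick sees S]
quick sees quick sees quick sees S => quick sees quick sees quick sees quick   [S → quick]

S => V => quick sees S => quick sees V => quick sees quick sees S => quick sees quick sees V => quick sees quick sees quick sees S => quick sees quick sees quick sees quick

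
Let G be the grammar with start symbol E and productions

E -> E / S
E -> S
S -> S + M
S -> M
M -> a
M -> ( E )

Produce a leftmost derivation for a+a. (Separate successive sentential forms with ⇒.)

E ⇒ S   [E -> S]
S ⇒ S+M   [S -> S + M]
S+M ⇒ M+M   [S -> M]
M+M ⇒ a+M   [M -> a]
a+M ⇒ a+a   [M -> a]

E ⇒ S ⇒ S+M ⇒ M+M ⇒ a+M ⇒ a+a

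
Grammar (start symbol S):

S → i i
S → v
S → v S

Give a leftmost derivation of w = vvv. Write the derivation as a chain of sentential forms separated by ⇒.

S⇒vS⇒vvS⇒vvv

S ⇒ vS   [S → v S]
vS ⇒ vvS   [S → v S]
vvS ⇒ vvv   [S → v]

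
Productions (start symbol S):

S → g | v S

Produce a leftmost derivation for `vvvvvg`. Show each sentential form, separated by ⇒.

S ⇒ vS ⇒ vvS ⇒ vvvS ⇒ vvvvS ⇒ vvvvvS ⇒ vvvvvg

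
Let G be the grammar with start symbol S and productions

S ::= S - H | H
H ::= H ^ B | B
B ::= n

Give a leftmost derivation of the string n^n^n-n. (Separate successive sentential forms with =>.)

S => S-H => H-H => H^B-H => H^B^B-H => B^B^B-H => n^B^B-H => n^n^B-H => n^n^n-H => n^n^n-B => n^n^n-n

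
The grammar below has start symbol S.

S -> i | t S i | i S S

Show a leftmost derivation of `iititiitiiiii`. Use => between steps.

S => iSS => iiS => iitSi => iitiSSi => iititSiSi => iititiiSi => iititiitSii => iititiitiSSii => iititiitiiSii => iititiitiiiii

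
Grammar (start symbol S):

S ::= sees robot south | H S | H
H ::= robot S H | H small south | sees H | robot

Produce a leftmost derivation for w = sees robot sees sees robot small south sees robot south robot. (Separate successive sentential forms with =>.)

S => H => sees H => sees robot S H => sees robot H S H => sees robot sees H S H => sees robot sees H small south S H => sees robot sees sees H small south S H => sees robot sees sees robot small south S H => sees robot sees sees robot small south sees robot south H => sees robot sees sees robot small south sees robot south robot

S => H   [S ::= H]
H => sees H   [H ::= sees H]
sees H => sees robot S H   [H ::= robot S H]
sees robot S H => sees robot H S H   [S ::= H S]
sees robot H S H => sees robot sees H S H   [H ::= sees H]
sees robot sees H S H => sees robot sees H small south S H   [H ::= H small south]
sees robot sees H small south S H => sees robot sees sees H small south S H   [H ::= sees H]
sees robot sees sees H small south S H => sees robot sees sees robot small south S H   [H ::= robot]
sees robot sees sees robot small south S H => sees robot sees sees robot small south sees robot south H   [S ::= sees robot south]
sees robot sees sees robot small south sees robot south H => sees robot sees sees robot small south sees robot south robot   [H ::= robot]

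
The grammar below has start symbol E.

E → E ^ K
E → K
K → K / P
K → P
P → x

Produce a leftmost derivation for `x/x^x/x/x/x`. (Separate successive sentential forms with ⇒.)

E ⇒ E^K ⇒ K^K ⇒ K/P^K ⇒ P/P^K ⇒ x/P^K ⇒ x/x^K ⇒ x/x^K/P ⇒ x/x^K/P/P ⇒ x/x^K/P/P/P ⇒ x/x^P/P/P/P ⇒ x/x^x/P/P/P ⇒ x/x^x/x/P/P ⇒ x/x^x/x/x/P ⇒ x/x^x/x/x/x

E ⇒ E^K   [E → E ^ K]
E^K ⇒ K^K   [E → K]
K^K ⇒ K/P^K   [K → K / P]
K/P^K ⇒ P/P^K   [K → P]
P/P^K ⇒ x/P^K   [P → x]
x/P^K ⇒ x/x^K   [P → x]
x/x^K ⇒ x/x^K/P   [K → K / P]
x/x^K/P ⇒ x/x^K/P/P   [K → K / P]
x/x^K/P/P ⇒ x/x^K/P/P/P   [K → K / P]
x/x^K/P/P/P ⇒ x/x^P/P/P/P   [K → P]
x/x^P/P/P/P ⇒ x/x^x/P/P/P   [P → x]
x/x^x/P/P/P ⇒ x/x^x/x/P/P   [P → x]
x/x^x/x/P/P ⇒ x/x^x/x/x/P   [P → x]
x/x^x/x/x/P ⇒ x/x^x/x/x/x   [P → x]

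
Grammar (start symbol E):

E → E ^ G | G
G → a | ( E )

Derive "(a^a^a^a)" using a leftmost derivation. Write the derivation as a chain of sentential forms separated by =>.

E => G   [E → G]
G => (E)   [G → ( E )]
(E) => (E^G)   [E → E ^ G]
(E^G) => (E^G^G)   [E → E ^ G]
(E^G^G) => (E^G^G^G)   [E → E ^ G]
(E^G^G^G) => (G^G^G^G)   [E → G]
(G^G^G^G) => (a^G^G^G)   [G → a]
(a^G^G^G) => (a^a^G^G)   [G → a]
(a^a^G^G) => (a^a^a^G)   [G → a]
(a^a^a^G) => (a^a^a^a)   [G → a]

E => G => (E) => (E^G) => (E^G^G) => (E^G^G^G) => (G^G^G^G) => (a^G^G^G) => (a^a^G^G) => (a^a^a^G) => (a^a^a^a)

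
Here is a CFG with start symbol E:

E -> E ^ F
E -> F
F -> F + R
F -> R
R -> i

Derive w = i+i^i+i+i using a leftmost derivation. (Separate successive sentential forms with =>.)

E => E^F => F^F => F+R^F => R+R^F => i+R^F => i+i^F => i+i^F+R => i+i^F+R+R => i+i^R+R+R => i+i^i+R+R => i+i^i+i+R => i+i^i+i+i

E => E^F   [E -> E ^ F]
E^F => F^F   [E -> F]
F^F => F+R^F   [F -> F + R]
F+R^F => R+R^F   [F -> R]
R+R^F => i+R^F   [R -> i]
i+R^F => i+i^F   [R -> i]
i+i^F => i+i^F+R   [F -> F + R]
i+i^F+R => i+i^F+R+R   [F -> F + R]
i+i^F+R+R => i+i^R+R+R   [F -> R]
i+i^R+R+R => i+i^i+R+R   [R -> i]
i+i^i+R+R => i+i^i+i+R   [R -> i]
i+i^i+i+R => i+i^i+i+i   [R -> i]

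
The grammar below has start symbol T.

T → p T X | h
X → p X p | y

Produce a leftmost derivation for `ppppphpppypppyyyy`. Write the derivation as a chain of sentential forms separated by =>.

T => pTX => ppTXX => pppTXXX => ppppTXXXX => pppppTXXXXX => ppppphXXXXX => ppppphpXpXXXX => ppppphppXppXXXX => ppppphpppXpppXXXX => ppppphpppypppXXXX => ppppphpppypppyXXX => ppppphpppypppyyXX => ppppphpppypppyyyX => ppppphpppypppyyyy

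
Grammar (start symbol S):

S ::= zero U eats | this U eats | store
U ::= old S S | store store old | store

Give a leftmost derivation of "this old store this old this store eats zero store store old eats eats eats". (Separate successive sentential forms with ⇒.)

S ⇒ this U eats ⇒ this old S S eats ⇒ this old store S eats ⇒ this old store this U eats eats ⇒ this old store this old S S eats eats ⇒ this old store this old this U eats S eats eats ⇒ this old store this old this store eats S eats eats ⇒ this old store this old this store eats zero U eats eats eats ⇒ this old store this old this store eats zero store store old eats eats eats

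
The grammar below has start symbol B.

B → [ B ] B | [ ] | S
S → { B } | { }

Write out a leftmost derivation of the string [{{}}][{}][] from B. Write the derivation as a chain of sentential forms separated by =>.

B => [B]B   [B → [ B ] B]
[B]B => [S]B   [B → S]
[S]B => [{B}]B   [S → { B }]
[{B}]B => [{S}]B   [B → S]
[{S}]B => [{{}}]B   [S → { }]
[{{}}]B => [{{}}][B]B   [B → [ B ] B]
[{{}}][B]B => [{{}}][S]B   [B → S]
[{{}}][S]B => [{{}}][{}]B   [S → { }]
[{{}}][{}]B => [{{}}][{}][]   [B → [ ]]

B => [B]B => [S]B => [{B}]B => [{S}]B => [{{}}]B => [{{}}][B]B => [{{}}][S]B => [{{}}][{}]B => [{{}}][{}][]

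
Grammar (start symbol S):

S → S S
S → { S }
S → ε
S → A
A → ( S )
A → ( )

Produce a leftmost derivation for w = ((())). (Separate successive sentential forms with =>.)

S=>A=>(S)=>(A)=>((S))=>((A))=>((()))

S => A   [S → A]
A => (S)   [A → ( S )]
(S) => (A)   [S → A]
(A) => ((S))   [A → ( S )]
((S)) => ((A))   [S → A]
((A)) => ((()))   [A → ( )]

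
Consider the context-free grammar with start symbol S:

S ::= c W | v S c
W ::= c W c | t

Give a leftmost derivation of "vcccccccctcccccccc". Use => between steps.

S => vSc => vcWc => vccWcc => vcccWccc => vccccWcccc => vcccccWccccc => vccccccWcccccc => vcccccccWccccccc => vccccccccWcccccccc => vcccccccctcccccccc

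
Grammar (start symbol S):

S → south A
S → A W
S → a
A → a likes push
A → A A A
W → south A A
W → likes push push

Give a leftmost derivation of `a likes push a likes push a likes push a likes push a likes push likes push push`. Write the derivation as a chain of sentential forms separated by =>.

S => A W   [S → A W]
A W => A A A W   [A → A A A]
A A A W => A A A A A W   [A → A A A]
A A A A A W => a likes push A A A A W   [A → a likes push]
a likes push A A A A W => a likes push a likes push A A A W   [A → a likes push]
a likes push a likes push A A A W => a likes push a likes push a likes push A A W   [A → a likes push]
a likes push a likes push a likes push A A W => a likes push a likes push a likes push a likes push A W   [A → a likes push]
a likes push a likes push a likes push a likes push A W => a likes push a likes push a likes push a likes push a likes push W   [A → a likes push]
a likes push a likes push a likes push a likes push a likes push W => a likes push a likes push a likes push a likes push a likes push likes push push   [W → likes push push]

S => A W => A A A W => A A A A A W => a likes push A A A A W => a likes push a likes push A A A W => a likes push a likes push a likes push A A W => a likes push a likes push a likes push a likes push A W => a likes push a likes push a likes push a likes push a likes push W => a likes push a likes push a likes push a likes push a likes push likes push push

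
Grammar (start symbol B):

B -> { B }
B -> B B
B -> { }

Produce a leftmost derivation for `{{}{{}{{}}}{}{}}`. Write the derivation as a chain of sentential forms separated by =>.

B => {B}   [B -> { B }]
{B} => {BB}   [B -> B B]
{BB} => {BBB}   [B -> B B]
{BBB} => {{}BB}   [B -> { }]
{{}BB} => {{}{B}B}   [B -> { B }]
{{}{B}B} => {{}{BB}B}   [B -> B B]
{{}{BB}B} => {{}{{}B}B}   [B -> { }]
{{}{{}B}B} => {{}{{}{B}}B}   [B -> { B }]
{{}{{}{B}}B} => {{}{{}{{}}}B}   [B -> { }]
{{}{{}{{}}}B} => {{}{{}{{}}}BB}   [B -> B B]
{{}{{}{{}}}BB} => {{}{{}{{}}}{}B}   [B -> { }]
{{}{{}{{}}}{}B} => {{}{{}{{}}}{}{}}   [B -> { }]

B => {B} => {BB} => {BBB} => {{}BB} => {{}{B}B} => {{}{BB}B} => {{}{{}B}B} => {{}{{}{B}}B} => {{}{{}{{}}}B} => {{}{{}{{}}}BB} => {{}{{}{{}}}{}B} => {{}{{}{{}}}{}{}}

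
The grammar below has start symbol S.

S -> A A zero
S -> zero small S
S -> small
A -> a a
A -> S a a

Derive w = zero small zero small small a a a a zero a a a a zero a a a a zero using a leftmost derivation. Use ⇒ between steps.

S ⇒ zero small S ⇒ zero small A A zero ⇒ zero small S a a A zero ⇒ zero small zero small S a a A zero ⇒ zero small zero small A A zero a a A zero ⇒ zero small zero small S a a A zero a a A zero ⇒ zero small zero small A A zero a a A zero a a A zero ⇒ zero small zero small S a a A zero a a A zero a a A zero ⇒ zero small zero small small a a A zero a a A zero a a A zero ⇒ zero small zero small small a a a a zero a a A zero a a A zero ⇒ zero small zero small small a a a a zero a a a a zero a a A zero ⇒ zero small zero small small a a a a zero a a a a zero a a a a zero

S ⇒ zero small S   [S -> zero small S]
zero small S ⇒ zero small A A zero   [S -> A A zero]
zero small A A zero ⇒ zero small S a a A zero   [A -> S a a]
zero small S a a A zero ⇒ zero small zero small S a a A zero   [S -> zero small S]
zero small zero small S a a A zero ⇒ zero small zero small A A zero a a A zero   [S -> A A zero]
zero small zero small A A zero a a A zero ⇒ zero small zero small S a a A zero a a A zero   [A -> S a a]
zero small zero small S a a A zero a a A zero ⇒ zero small zero small A A zero a a A zero a a A zero   [S -> A A zero]
zero small zero small A A zero a a A zero a a A zero ⇒ zero small zero small S a a A zero a a A zero a a A zero   [A -> S a a]
zero small zero small S a a A zero a a A zero a a A zero ⇒ zero small zero small small a a A zero a a A zero a a A zero   [S -> small]
zero small zero small small a a A zero a a A zero a a A zero ⇒ zero small zero small small a a a a zero a a A zero a a A zero   [A -> a a]
zero small zero small small a a a a zero a a A zero a a A zero ⇒ zero small zero small small a a a a zero a a a a zero a a A zero   [A -> a a]
zero small zero small small a a a a zero a a a a zero a a A zero ⇒ zero small zero small small a a a a zero a a a a zero a a a a zero   [A -> a a]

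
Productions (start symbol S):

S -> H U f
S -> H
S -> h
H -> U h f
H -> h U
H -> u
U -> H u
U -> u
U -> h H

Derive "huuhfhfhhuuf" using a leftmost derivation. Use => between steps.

S => HUf   [S -> H U f]
HUf => UhfUf   [H -> U h f]
UhfUf => hHhfUf   [U -> h H]
hHhfUf => hUhfhfUf   [H -> U h f]
hUhfhfUf => hHuhfhfUf   [U -> H u]
hHuhfhfUf => huuhfhfUf   [H -> u]
huuhfhfUf => huuhfhfhHf   [U -> h H]
huuhfhfhHf => huuhfhfhhUf   [H -> h U]
huuhfhfhhUf => huuhfhfhhHuf   [U -> H u]
huuhfhfhhHuf => huuhfhfhhuuf   [H -> u]

S => HUf => UhfUf => hHhfUf => hUhfhfUf => hHuhfhfUf => huuhfhfUf => huuhfhfhHf => huuhfhfhhUf => huuhfhfhhHuf => huuhfhfhhuuf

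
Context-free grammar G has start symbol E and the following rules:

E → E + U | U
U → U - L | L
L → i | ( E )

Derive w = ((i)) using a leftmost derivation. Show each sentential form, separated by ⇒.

E ⇒ U   [E → U]
U ⇒ L   [U → L]
L ⇒ (E)   [L → ( E )]
(E) ⇒ (U)   [E → U]
(U) ⇒ (L)   [U → L]
(L) ⇒ ((E))   [L → ( E )]
((E)) ⇒ ((U))   [E → U]
((U)) ⇒ ((L))   [U → L]
((L)) ⇒ ((i))   [L → i]

E ⇒ U ⇒ L ⇒ (E) ⇒ (U) ⇒ (L) ⇒ ((E)) ⇒ ((U)) ⇒ ((L)) ⇒ ((i))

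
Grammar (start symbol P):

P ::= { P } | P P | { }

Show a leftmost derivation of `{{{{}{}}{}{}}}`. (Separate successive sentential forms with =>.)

P => {P} => {{P}} => {{PP}} => {{PPP}} => {{{P}PP}} => {{{PP}PP}} => {{{{}P}PP}} => {{{{}{}}PP}} => {{{{}{}}{}P}} => {{{{}{}}{}{}}}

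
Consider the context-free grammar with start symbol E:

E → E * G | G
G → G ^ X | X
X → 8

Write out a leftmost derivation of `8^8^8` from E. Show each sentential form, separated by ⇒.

E ⇒ G ⇒ G^X ⇒ G^X^X ⇒ X^X^X ⇒ 8^X^X ⇒ 8^8^X ⇒ 8^8^8

E ⇒ G   [E → G]
G ⇒ G^X   [G → G ^ X]
G^X ⇒ G^X^X   [G → G ^ X]
G^X^X ⇒ X^X^X   [G → X]
X^X^X ⇒ 8^X^X   [X → 8]
8^X^X ⇒ 8^8^X   [X → 8]
8^8^X ⇒ 8^8^8   [X → 8]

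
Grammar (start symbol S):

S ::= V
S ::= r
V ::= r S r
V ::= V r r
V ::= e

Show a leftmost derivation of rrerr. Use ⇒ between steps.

S ⇒ V   [S ::= V]
V ⇒ rSr   [V ::= r S r]
rSr ⇒ rVr   [S ::= V]
rVr ⇒ rrSrr   [V ::= r S r]
rrSrr ⇒ rrVrr   [S ::= V]
rrVrr ⇒ rrerr   [V ::= e]

S ⇒ V ⇒ rSr ⇒ rVr ⇒ rrSrr ⇒ rrVrr ⇒ rrerr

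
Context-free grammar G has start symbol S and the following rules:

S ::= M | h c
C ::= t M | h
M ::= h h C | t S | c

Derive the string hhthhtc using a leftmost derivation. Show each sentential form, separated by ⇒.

S ⇒ M   [S ::= M]
M ⇒ hhC   [M ::= h h C]
hhC ⇒ hhtM   [C ::= t M]
hhtM ⇒ hhthhC   [M ::= h h C]
hhthhC ⇒ hhthhtM   [C ::= t M]
hhthhtM ⇒ hhthhtc   [M ::= c]

S ⇒ M ⇒ hhC ⇒ hhtM ⇒ hhthhC ⇒ hhthhtM ⇒ hhthhtc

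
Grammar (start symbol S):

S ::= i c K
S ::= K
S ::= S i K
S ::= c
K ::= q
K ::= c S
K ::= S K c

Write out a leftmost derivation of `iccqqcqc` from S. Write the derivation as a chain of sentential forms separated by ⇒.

S ⇒ icK   [S ::= i c K]
icK ⇒ icSKc   [K ::= S K c]
icSKc ⇒ icKKc   [S ::= K]
icKKc ⇒ iccSKc   [K ::= c S]
iccSKc ⇒ iccKKc   [S ::= K]
iccKKc ⇒ iccSKcKc   [K ::= S K c]
iccSKcKc ⇒ iccKKcKc   [S ::= K]
iccKKcKc ⇒ iccqKcKc   [K ::= q]
iccqKcKc ⇒ iccqqcKc   [K ::= q]
iccqqcKc ⇒ iccqqcqc   [K ::= q]

S ⇒ icK ⇒ icSKc ⇒ icKKc ⇒ iccSKc ⇒ iccKKc ⇒ iccSKcKc ⇒ iccKKcKc ⇒ iccqKcKc ⇒ iccqqcKc ⇒ iccqqcqc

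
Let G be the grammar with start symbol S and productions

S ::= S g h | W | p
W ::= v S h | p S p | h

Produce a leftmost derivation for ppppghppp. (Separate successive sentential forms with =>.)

S => W => pSp => pWp => ppSpp => ppWpp => pppSppp => pppSghppp => ppppghppp

S => W   [S ::= W]
W => pSp   [W ::= p S p]
pSp => pWp   [S ::= W]
pWp => ppSpp   [W ::= p S p]
ppSpp => ppWpp   [S ::= W]
ppWpp => pppSppp   [W ::= p S p]
pppSppp => pppSghppp   [S ::= S g h]
pppSghppp => ppppghppp   [S ::= p]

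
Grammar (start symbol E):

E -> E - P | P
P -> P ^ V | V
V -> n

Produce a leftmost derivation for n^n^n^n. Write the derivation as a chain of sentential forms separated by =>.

E=>P=>P^V=>P^V^V=>P^V^V^V=>V^V^V^V=>n^V^V^V=>n^n^V^V=>n^n^n^V=>n^n^n^n

E => P   [E -> P]
P => P^V   [P -> P ^ V]
P^V => P^V^V   [P -> P ^ V]
P^V^V => P^V^V^V   [P -> P ^ V]
P^V^V^V => V^V^V^V   [P -> V]
V^V^V^V => n^V^V^V   [V -> n]
n^V^V^V => n^n^V^V   [V -> n]
n^n^V^V => n^n^n^V   [V -> n]
n^n^n^V => n^n^n^n   [V -> n]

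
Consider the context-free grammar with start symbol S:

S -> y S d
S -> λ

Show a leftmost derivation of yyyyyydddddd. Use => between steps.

S=>ySd=>yySdd=>yyySddd=>yyyySdddd=>yyyyySddddd=>yyyyyySdddddd=>yyyyyydddddd

S => ySd   [S -> y S d]
ySd => yySdd   [S -> y S d]
yySdd => yyySddd   [S -> y S d]
yyySddd => yyyySdddd   [S -> y S d]
yyyySdddd => yyyyySddddd   [S -> y S d]
yyyyySddddd => yyyyyySdddddd   [S -> y S d]
yyyyyySdddddd => yyyyyydddddd   [S -> λ]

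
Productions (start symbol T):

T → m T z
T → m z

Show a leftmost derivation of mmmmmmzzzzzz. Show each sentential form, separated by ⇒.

T ⇒ mTz   [T → m T z]
mTz ⇒ mmTzz   [T → m T z]
mmTzz ⇒ mmmTzzz   [T → m T z]
mmmTzzz ⇒ mmmmTzzzz   [T → m T z]
mmmmTzzzz ⇒ mmmmmTzzzzz   [T → m T z]
mmmmmTzzzzz ⇒ mmmmmmzzzzzz   [T → m z]

T ⇒ mTz ⇒ mmTzz ⇒ mmmTzzz ⇒ mmmmTzzzz ⇒ mmmmmTzzzzz ⇒ mmmmmmzzzzzz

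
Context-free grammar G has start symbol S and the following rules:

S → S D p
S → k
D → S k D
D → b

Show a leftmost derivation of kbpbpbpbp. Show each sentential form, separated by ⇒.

S ⇒ SDp   [S → S D p]
SDp ⇒ SDpDp   [S → S D p]
SDpDp ⇒ SDpDpDp   [S → S D p]
SDpDpDp ⇒ SDpDpDpDp   [S → S D p]
SDpDpDpDp ⇒ kDpDpDpDp   [S → k]
kDpDpDpDp ⇒ kbpDpDpDp   [D → b]
kbpDpDpDp ⇒ kbpbpDpDp   [D → b]
kbpbpDpDp ⇒ kbpbpbpDp   [D → b]
kbpbpbpDp ⇒ kbpbpbpbp   [D → b]

S ⇒ SDp ⇒ SDpDp ⇒ SDpDpDp ⇒ SDpDpDpDp ⇒ kDpDpDpDp ⇒ kbpDpDpDp ⇒ kbpbpDpDp ⇒ kbpbpbpDp ⇒ kbpbpbpbp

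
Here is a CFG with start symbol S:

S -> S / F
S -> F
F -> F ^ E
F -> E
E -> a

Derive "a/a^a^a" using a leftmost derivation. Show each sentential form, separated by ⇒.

S ⇒ S/F ⇒ F/F ⇒ E/F ⇒ a/F ⇒ a/F^E ⇒ a/F^E^E ⇒ a/E^E^E ⇒ a/a^E^E ⇒ a/a^a^E ⇒ a/a^a^a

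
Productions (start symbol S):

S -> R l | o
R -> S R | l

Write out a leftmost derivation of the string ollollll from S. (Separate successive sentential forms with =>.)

S => Rl   [S -> R l]
Rl => SRl   [R -> S R]
SRl => RlRl   [S -> R l]
RlRl => SRlRl   [R -> S R]
SRlRl => RlRlRl   [S -> R l]
RlRlRl => SRlRlRl   [R -> S R]
SRlRlRl => oRlRlRl   [S -> o]
oRlRlRl => ollRlRl   [R -> l]
ollRlRl => ollSRlRl   [R -> S R]
ollSRlRl => olloRlRl   [S -> o]
olloRlRl => ollollRl   [R -> l]
ollollRl => ollollll   [R -> l]

S=>Rl=>SRl=>RlRl=>SRlRl=>RlRlRl=>SRlRlRl=>oRlRlRl=>ollRlRl=>ollSRlRl=>olloRlRl=>ollollRl=>ollollll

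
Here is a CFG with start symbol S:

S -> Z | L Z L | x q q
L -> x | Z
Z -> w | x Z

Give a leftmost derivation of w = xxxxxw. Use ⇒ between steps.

S⇒Z⇒xZ⇒xxZ⇒xxxZ⇒xxxxZ⇒xxxxxZ⇒xxxxxw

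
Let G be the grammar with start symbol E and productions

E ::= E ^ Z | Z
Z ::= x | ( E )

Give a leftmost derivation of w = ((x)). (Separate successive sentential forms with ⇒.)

E ⇒ Z ⇒ (E) ⇒ (Z) ⇒ ((E)) ⇒ ((Z)) ⇒ ((x))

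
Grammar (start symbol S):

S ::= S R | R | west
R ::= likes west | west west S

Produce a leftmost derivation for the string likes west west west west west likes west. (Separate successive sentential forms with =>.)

S => S R => R R => likes west R => likes west west west S => likes west west west R => likes west west west west west S => likes west west west west west R => likes west west west west west likes west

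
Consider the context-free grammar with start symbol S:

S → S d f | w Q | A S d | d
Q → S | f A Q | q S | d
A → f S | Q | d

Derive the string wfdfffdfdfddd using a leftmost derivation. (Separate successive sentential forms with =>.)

S => wQ => wfAQ => wfdQ => wfdfAQ => wfdfQQ => wfdffAQQ => wfdfffSQQ => wfdfffdQQ => wfdfffdfAQQ => wfdfffdfdQQ => wfdfffdfdfAQQ => wfdfffdfdfdQQ => wfdfffdfdfddQ => wfdfffdfdfddd

S => wQ   [S → w Q]
wQ => wfAQ   [Q → f A Q]
wfAQ => wfdQ   [A → d]
wfdQ => wfdfAQ   [Q → f A Q]
wfdfAQ => wfdfQQ   [A → Q]
wfdfQQ => wfdffAQQ   [Q → f A Q]
wfdffAQQ => wfdfffSQQ   [A → f S]
wfdfffSQQ => wfdfffdQQ   [S → d]
wfdfffdQQ => wfdfffdfAQQ   [Q → f A Q]
wfdfffdfAQQ => wfdfffdfdQQ   [A → d]
wfdfffdfdQQ => wfdfffdfdfAQQ   [Q → f A Q]
wfdfffdfdfAQQ => wfdfffdfdfdQQ   [A → d]
wfdfffdfdfdQQ => wfdfffdfdfddQ   [Q → d]
wfdfffdfdfddQ => wfdfffdfdfddd   [Q → d]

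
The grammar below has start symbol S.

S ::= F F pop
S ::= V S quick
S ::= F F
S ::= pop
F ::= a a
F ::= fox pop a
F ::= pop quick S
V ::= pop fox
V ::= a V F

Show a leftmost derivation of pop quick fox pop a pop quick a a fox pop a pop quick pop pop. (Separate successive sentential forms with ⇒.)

S ⇒ F F pop ⇒ pop quick S F pop ⇒ pop quick F F F pop ⇒ pop quick fox pop a F F pop ⇒ pop quick fox pop a pop quick S F pop ⇒ pop quick fox pop a pop quick F F F pop ⇒ pop quick fox pop a pop quick a a F F pop ⇒ pop quick fox pop a pop quick a a fox pop a F pop ⇒ pop quick fox pop a pop quick a a fox pop a pop quick S pop ⇒ pop quick fox pop a pop quick a a fox pop a pop quick pop pop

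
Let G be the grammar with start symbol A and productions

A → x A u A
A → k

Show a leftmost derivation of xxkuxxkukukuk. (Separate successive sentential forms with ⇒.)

A ⇒ xAuA ⇒ xxAuAuA ⇒ xxkuAuA ⇒ xxkuxAuAuA ⇒ xxkuxxAuAuAuA ⇒ xxkuxxkuAuAuA ⇒ xxkuxxkukuAuA ⇒ xxkuxxkukukuA ⇒ xxkuxxkukukuk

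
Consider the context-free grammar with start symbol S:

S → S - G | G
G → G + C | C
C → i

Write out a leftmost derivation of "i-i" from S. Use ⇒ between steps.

S ⇒ S-G   [S → S - G]
S-G ⇒ G-G   [S → G]
G-G ⇒ C-G   [G → C]
C-G ⇒ i-G   [C → i]
i-G ⇒ i-C   [G → C]
i-C ⇒ i-i   [C → i]

S⇒S-G⇒G-G⇒C-G⇒i-G⇒i-C⇒i-i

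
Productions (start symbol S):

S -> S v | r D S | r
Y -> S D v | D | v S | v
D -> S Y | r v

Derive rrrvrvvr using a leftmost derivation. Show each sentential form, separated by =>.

S => rDS => rSYS => rSvYS => rrDSvYS => rrSYSvYS => rrrYSvYS => rrrvSvYS => rrrvrvYS => rrrvrvvS => rrrvrvvr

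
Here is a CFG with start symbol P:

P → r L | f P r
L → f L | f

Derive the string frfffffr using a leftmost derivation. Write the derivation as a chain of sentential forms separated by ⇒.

P⇒fPr⇒frLr⇒frfLr⇒frffLr⇒frfffLr⇒frffffLr⇒frfffffr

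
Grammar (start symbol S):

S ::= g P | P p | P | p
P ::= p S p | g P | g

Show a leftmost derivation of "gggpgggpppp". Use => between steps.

S => gP   [S ::= g P]
gP => ggP   [P ::= g P]
ggP => gggP   [P ::= g P]
gggP => gggpSp   [P ::= p S p]
gggpSp => gggpgPp   [S ::= g P]
gggpgPp => gggpggPp   [P ::= g P]
gggpggPp => gggpgggPp   [P ::= g P]
gggpgggPp => gggpgggpSpp   [P ::= p S p]
gggpgggpSpp => gggpgggpppp   [S ::= p]

S=>gP=>ggP=>gggP=>gggpSp=>gggpgPp=>gggpggPp=>gggpgggPp=>gggpgggpSpp=>gggpgggpppp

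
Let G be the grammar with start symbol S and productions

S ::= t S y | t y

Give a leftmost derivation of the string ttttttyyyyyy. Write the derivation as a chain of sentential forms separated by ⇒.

S ⇒ tSy ⇒ ttSyy ⇒ tttSyyy ⇒ ttttSyyyy ⇒ tttttSyyyyy ⇒ ttttttyyyyyy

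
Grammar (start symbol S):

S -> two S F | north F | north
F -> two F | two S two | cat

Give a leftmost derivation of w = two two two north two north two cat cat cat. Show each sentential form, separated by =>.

S => two S F   [S -> two S F]
two S F => two two S F F   [S -> two S F]
two two S F F => two two two S F F F   [S -> two S F]
two two two S F F F => two two two north F F F F   [S -> north F]
two two two north F F F F => two two two north two S two F F F   [F -> two S two]
two two two north two S two F F F => two two two north two north two F F F   [S -> north]
two two two north two north two F F F => two two two north two north two cat F F   [F -> cat]
two two two north two north two cat F F => two two two north two north two cat cat F   [F -> cat]
two two two north two north two cat cat F => two two two north two north two cat cat cat   [F -> cat]

S => two S F => two two S F F => two two two S F F F => two two two north F F F F => two two two north two S two F F F => two two two north two north two F F F => two two two north two north two cat F F => two two two north two north two cat cat F => two two two north two north two cat cat cat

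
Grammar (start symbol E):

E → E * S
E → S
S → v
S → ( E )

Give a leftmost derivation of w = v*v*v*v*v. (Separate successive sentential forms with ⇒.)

E ⇒ E*S ⇒ E*S*S ⇒ E*S*S*S ⇒ E*S*S*S*S ⇒ S*S*S*S*S ⇒ v*S*S*S*S ⇒ v*v*S*S*S ⇒ v*v*v*S*S ⇒ v*v*v*v*S ⇒ v*v*v*v*v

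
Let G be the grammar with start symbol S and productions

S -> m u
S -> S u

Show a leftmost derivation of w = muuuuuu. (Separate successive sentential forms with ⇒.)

S ⇒ Su ⇒ Suu ⇒ Suuu ⇒ Suuuu ⇒ Suuuuu ⇒ muuuuuu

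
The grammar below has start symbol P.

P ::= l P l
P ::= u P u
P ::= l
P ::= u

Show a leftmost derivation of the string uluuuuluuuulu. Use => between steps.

P=>uPu=>ulPlu=>uluPulu=>uluuPuulu=>uluuuPuuulu=>uluuuuPuuuulu=>uluuuuluuuulu

P => uPu   [P ::= u P u]
uPu => ulPlu   [P ::= l P l]
ulPlu => uluPulu   [P ::= u P u]
uluPulu => uluuPuulu   [P ::= u P u]
uluuPuulu => uluuuPuuulu   [P ::= u P u]
uluuuPuuulu => uluuuuPuuuulu   [P ::= u P u]
uluuuuPuuuulu => uluuuuluuuulu   [P ::= l]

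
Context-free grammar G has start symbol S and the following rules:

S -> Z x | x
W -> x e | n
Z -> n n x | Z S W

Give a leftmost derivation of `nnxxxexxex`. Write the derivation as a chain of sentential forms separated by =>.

S => Zx   [S -> Z x]
Zx => ZSWx   [Z -> Z S W]
ZSWx => ZSWSWx   [Z -> Z S W]
ZSWSWx => nnxSWSWx   [Z -> n n x]
nnxSWSWx => nnxxWSWx   [S -> x]
nnxxWSWx => nnxxxeSWx   [W -> x e]
nnxxxeSWx => nnxxxexWx   [S -> x]
nnxxxexWx => nnxxxexxex   [W -> x e]

S => Zx => ZSWx => ZSWSWx => nnxSWSWx => nnxxWSWx => nnxxxeSWx => nnxxxexWx => nnxxxexxex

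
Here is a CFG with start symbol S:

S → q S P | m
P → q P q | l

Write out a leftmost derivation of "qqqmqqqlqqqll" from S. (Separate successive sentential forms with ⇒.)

S ⇒ qSP ⇒ qqSPP ⇒ qqqSPPP ⇒ qqqmPPP ⇒ qqqmqPqPP ⇒ qqqmqqPqqPP ⇒ qqqmqqqPqqqPP ⇒ qqqmqqqlqqqPP ⇒ qqqmqqqlqqqlP ⇒ qqqmqqqlqqqll

S ⇒ qSP   [S → q S P]
qSP ⇒ qqSPP   [S → q S P]
qqSPP ⇒ qqqSPPP   [S → q S P]
qqqSPPP ⇒ qqqmPPP   [S → m]
qqqmPPP ⇒ qqqmqPqPP   [P → q P q]
qqqmqPqPP ⇒ qqqmqqPqqPP   [P → q P q]
qqqmqqPqqPP ⇒ qqqmqqqPqqqPP   [P → q P q]
qqqmqqqPqqqPP ⇒ qqqmqqqlqqqPP   [P → l]
qqqmqqqlqqqPP ⇒ qqqmqqqlqqqlP   [P → l]
qqqmqqqlqqqlP ⇒ qqqmqqqlqqqll   [P → l]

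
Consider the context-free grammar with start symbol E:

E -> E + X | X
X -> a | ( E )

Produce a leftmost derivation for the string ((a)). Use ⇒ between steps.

E ⇒ X   [E -> X]
X ⇒ (E)   [X -> ( E )]
(E) ⇒ (X)   [E -> X]
(X) ⇒ ((E))   [X -> ( E )]
((E)) ⇒ ((X))   [E -> X]
((X)) ⇒ ((a))   [X -> a]

E⇒X⇒(E)⇒(X)⇒((E))⇒((X))⇒((a))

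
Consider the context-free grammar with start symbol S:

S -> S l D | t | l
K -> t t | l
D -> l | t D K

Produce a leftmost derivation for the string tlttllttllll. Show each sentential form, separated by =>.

S => SlD   [S -> S l D]
SlD => SlDlD   [S -> S l D]
SlDlD => SlDlDlD   [S -> S l D]
SlDlDlD => tlDlDlD   [S -> t]
tlDlDlD => tltDKlDlD   [D -> t D K]
tltDKlDlD => tlttDKKlDlD   [D -> t D K]
tlttDKKlDlD => tlttlKKlDlD   [D -> l]
tlttlKKlDlD => tlttllKlDlD   [K -> l]
tlttllKlDlD => tlttllttlDlD   [K -> t t]
tlttllttlDlD => tlttllttlllD   [D -> l]
tlttllttlllD => tlttllttllll   [D -> l]

S => SlD => SlDlD => SlDlDlD => tlDlDlD => tltDKlDlD => tlttDKKlDlD => tlttlKKlDlD => tlttllKlDlD => tlttllttlDlD => tlttllttlllD => tlttllttllll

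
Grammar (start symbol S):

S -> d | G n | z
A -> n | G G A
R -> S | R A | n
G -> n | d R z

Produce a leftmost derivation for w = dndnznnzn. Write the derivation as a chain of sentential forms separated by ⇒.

S ⇒ Gn ⇒ dRzn ⇒ dRAzn ⇒ dnAzn ⇒ dnGGAzn ⇒ dndRzGAzn ⇒ dndnzGAzn ⇒ dndnznAzn ⇒ dndnznnzn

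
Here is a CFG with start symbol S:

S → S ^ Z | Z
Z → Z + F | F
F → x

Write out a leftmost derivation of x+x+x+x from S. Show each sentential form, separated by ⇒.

S ⇒ Z ⇒ Z+F ⇒ Z+F+F ⇒ Z+F+F+F ⇒ F+F+F+F ⇒ x+F+F+F ⇒ x+x+F+F ⇒ x+x+x+F ⇒ x+x+x+x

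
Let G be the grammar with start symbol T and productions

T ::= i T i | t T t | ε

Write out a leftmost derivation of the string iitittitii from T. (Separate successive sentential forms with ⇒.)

T ⇒ iTi   [T ::= i T i]
iTi ⇒ iiTii   [T ::= i T i]
iiTii ⇒ iitTtii   [T ::= t T t]
iitTtii ⇒ iitiTitii   [T ::= i T i]
iitiTitii ⇒ iititTtitii   [T ::= t T t]
iititTtitii ⇒ iitittitii   [T ::= ε]

T ⇒ iTi ⇒ iiTii ⇒ iitTtii ⇒ iitiTitii ⇒ iititTtitii ⇒ iitittitii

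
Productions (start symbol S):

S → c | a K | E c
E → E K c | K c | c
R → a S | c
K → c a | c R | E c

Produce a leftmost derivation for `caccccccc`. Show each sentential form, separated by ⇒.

S⇒Ec⇒EKcc⇒KcKcc⇒cRcKcc⇒caScKcc⇒caEccKcc⇒cacccKcc⇒caccccRcc⇒caccccccc

S ⇒ Ec   [S → E c]
Ec ⇒ EKcc   [E → E K c]
EKcc ⇒ KcKcc   [E → K c]
KcKcc ⇒ cRcKcc   [K → c R]
cRcKcc ⇒ caScKcc   [R → a S]
caScKcc ⇒ caEccKcc   [S → E c]
caEccKcc ⇒ cacccKcc   [E → c]
cacccKcc ⇒ caccccRcc   [K → c R]
caccccRcc ⇒ caccccccc   [R → c]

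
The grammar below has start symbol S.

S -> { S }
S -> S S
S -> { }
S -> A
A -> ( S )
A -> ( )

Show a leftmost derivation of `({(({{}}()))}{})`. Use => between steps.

S=>A=>(S)=>(SS)=>({S}S)=>({A}S)=>({(S)}S)=>({(A)}S)=>({((S))}S)=>({((SS))}S)=>({(({S}S))}S)=>({(({{}}S))}S)=>({(({{}}A))}S)=>({(({{}}()))}S)=>({(({{}}()))}{})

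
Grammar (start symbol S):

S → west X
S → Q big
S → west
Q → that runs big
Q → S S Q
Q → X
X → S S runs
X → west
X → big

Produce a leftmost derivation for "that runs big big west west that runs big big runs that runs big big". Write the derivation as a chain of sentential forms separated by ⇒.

S ⇒ Q big ⇒ S S Q big ⇒ Q big S Q big ⇒ that runs big big S Q big ⇒ that runs big big west X Q big ⇒ that runs big big west S S runs Q big ⇒ that runs big big west west S runs Q big ⇒ that runs big big west west Q big runs Q big ⇒ that runs big big west west that runs big big runs Q big ⇒ that runs big big west west that runs big big runs that runs big big

S ⇒ Q big   [S → Q big]
Q big ⇒ S S Q big   [Q → S S Q]
S S Q big ⇒ Q big S Q big   [S → Q big]
Q big S Q big ⇒ that runs big big S Q big   [Q → that runs big]
that runs big big S Q big ⇒ that runs big big west X Q big   [S → west X]
that runs big big west X Q big ⇒ that runs big big west S S runs Q big   [X → S S runs]
that runs big big west S S runs Q big ⇒ that runs big big west west S runs Q big   [S → west]
that runs big big west west S runs Q big ⇒ that runs big big west west Q big runs Q big   [S → Q big]
that runs big big west west Q big runs Q big ⇒ that runs big big west west that runs big big runs Q big   [Q → that runs big]
that runs big big west west that runs big big runs Q big ⇒ that runs big big west west that runs big big runs that runs big big   [Q → that runs big]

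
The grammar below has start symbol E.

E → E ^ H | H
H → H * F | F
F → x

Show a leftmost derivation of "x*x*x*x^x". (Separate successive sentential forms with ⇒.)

E ⇒ E^H   [E → E ^ H]
E^H ⇒ H^H   [E → H]
H^H ⇒ H*F^H   [H → H * F]
H*F^H ⇒ H*F*F^H   [H → H * F]
H*F*F^H ⇒ H*F*F*F^H   [H → H * F]
H*F*F*F^H ⇒ F*F*F*F^H   [H → F]
F*F*F*F^H ⇒ x*F*F*F^H   [F → x]
x*F*F*F^H ⇒ x*x*F*F^H   [F → x]
x*x*F*F^H ⇒ x*x*x*F^H   [F → x]
x*x*x*F^H ⇒ x*x*x*x^H   [F → x]
x*x*x*x^H ⇒ x*x*x*x^F   [H → F]
x*x*x*x^F ⇒ x*x*x*x^x   [F → x]

E⇒E^H⇒H^H⇒H*F^H⇒H*F*F^H⇒H*F*F*F^H⇒F*F*F*F^H⇒x*F*F*F^H⇒x*x*F*F^H⇒x*x*x*F^H⇒x*x*x*x^H⇒x*x*x*x^F⇒x*x*x*x^x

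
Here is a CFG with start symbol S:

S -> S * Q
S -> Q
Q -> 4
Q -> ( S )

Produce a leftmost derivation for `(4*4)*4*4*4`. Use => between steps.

S => S*Q   [S -> S * Q]
S*Q => S*Q*Q   [S -> S * Q]
S*Q*Q => S*Q*Q*Q   [S -> S * Q]
S*Q*Q*Q => Q*Q*Q*Q   [S -> Q]
Q*Q*Q*Q => (S)*Q*Q*Q   [Q -> ( S )]
(S)*Q*Q*Q => (S*Q)*Q*Q*Q   [S -> S * Q]
(S*Q)*Q*Q*Q => (Q*Q)*Q*Q*Q   [S -> Q]
(Q*Q)*Q*Q*Q => (4*Q)*Q*Q*Q   [Q -> 4]
(4*Q)*Q*Q*Q => (4*4)*Q*Q*Q   [Q -> 4]
(4*4)*Q*Q*Q => (4*4)*4*Q*Q   [Q -> 4]
(4*4)*4*Q*Q => (4*4)*4*4*Q   [Q -> 4]
(4*4)*4*4*Q => (4*4)*4*4*4   [Q -> 4]

S => S*Q => S*Q*Q => S*Q*Q*Q => Q*Q*Q*Q => (S)*Q*Q*Q => (S*Q)*Q*Q*Q => (Q*Q)*Q*Q*Q => (4*Q)*Q*Q*Q => (4*4)*Q*Q*Q => (4*4)*4*Q*Q => (4*4)*4*4*Q => (4*4)*4*4*4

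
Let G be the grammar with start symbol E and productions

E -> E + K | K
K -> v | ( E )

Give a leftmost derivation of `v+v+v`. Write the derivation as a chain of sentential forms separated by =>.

E => E+K => E+K+K => K+K+K => v+K+K => v+v+K => v+v+v

E => E+K   [E -> E + K]
E+K => E+K+K   [E -> E + K]
E+K+K => K+K+K   [E -> K]
K+K+K => v+K+K   [K -> v]
v+K+K => v+v+K   [K -> v]
v+v+K => v+v+v   [K -> v]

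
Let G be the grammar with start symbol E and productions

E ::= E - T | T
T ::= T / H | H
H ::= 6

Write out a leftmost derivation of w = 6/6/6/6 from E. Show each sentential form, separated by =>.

E=>T=>T/H=>T/H/H=>T/H/H/H=>H/H/H/H=>6/H/H/H=>6/6/H/H=>6/6/6/H=>6/6/6/6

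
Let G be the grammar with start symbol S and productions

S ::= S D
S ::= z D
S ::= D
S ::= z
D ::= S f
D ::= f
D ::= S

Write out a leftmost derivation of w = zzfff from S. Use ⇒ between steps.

S ⇒ SD ⇒ SDD ⇒ SDDD ⇒ zDDDD ⇒ zSDDD ⇒ zzDDD ⇒ zzfDD ⇒ zzffD ⇒ zzfff

S ⇒ SD   [S ::= S D]
SD ⇒ SDD   [S ::= S D]
SDD ⇒ SDDD   [S ::= S D]
SDDD ⇒ zDDDD   [S ::= z D]
zDDDD ⇒ zSDDD   [D ::= S]
zSDDD ⇒ zzDDD   [S ::= z]
zzDDD ⇒ zzfDD   [D ::= f]
zzfDD ⇒ zzffD   [D ::= f]
zzffD ⇒ zzfff   [D ::= f]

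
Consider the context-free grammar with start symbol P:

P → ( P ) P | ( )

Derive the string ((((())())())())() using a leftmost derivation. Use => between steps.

P => (P)P => ((P)P)P => (((P)P)P)P => ((((P)P)P)P)P => ((((())P)P)P)P => ((((())())P)P)P => ((((())())())P)P => ((((())())())())P => ((((())())())())()

P => (P)P   [P → ( P ) P]
(P)P => ((P)P)P   [P → ( P ) P]
((P)P)P => (((P)P)P)P   [P → ( P ) P]
(((P)P)P)P => ((((P)P)P)P)P   [P → ( P ) P]
((((P)P)P)P)P => ((((())P)P)P)P   [P → ( )]
((((())P)P)P)P => ((((())())P)P)P   [P → ( )]
((((())())P)P)P => ((((())())())P)P   [P → ( )]
((((())())())P)P => ((((())())())())P   [P → ( )]
((((())())())())P => ((((())())())())()   [P → ( )]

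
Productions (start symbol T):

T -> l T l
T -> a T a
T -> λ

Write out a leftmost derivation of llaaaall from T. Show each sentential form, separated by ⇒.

T ⇒ lTl ⇒ llTll ⇒ llaTall ⇒ llaaTaall ⇒ llaaaall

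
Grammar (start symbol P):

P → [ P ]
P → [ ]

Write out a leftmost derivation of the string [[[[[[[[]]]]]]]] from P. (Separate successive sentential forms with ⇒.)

P⇒[P]⇒[[P]]⇒[[[P]]]⇒[[[[P]]]]⇒[[[[[P]]]]]⇒[[[[[[P]]]]]]⇒[[[[[[[P]]]]]]]⇒[[[[[[[[]]]]]]]]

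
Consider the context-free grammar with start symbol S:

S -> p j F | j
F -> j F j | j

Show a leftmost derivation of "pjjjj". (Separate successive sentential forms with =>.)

S => pjF   [S -> p j F]
pjF => pjjFj   [F -> j F j]
pjjFj => pjjjj   [F -> j]

S => pjF => pjjFj => pjjjj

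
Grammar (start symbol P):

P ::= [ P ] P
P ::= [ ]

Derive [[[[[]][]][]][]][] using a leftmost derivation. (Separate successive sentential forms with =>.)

P => [P]P => [[P]P]P => [[[P]P]P]P => [[[[P]P]P]P]P => [[[[[]]P]P]P]P => [[[[[]][]]P]P]P => [[[[[]][]][]]P]P => [[[[[]][]][]][]]P => [[[[[]][]][]][]][]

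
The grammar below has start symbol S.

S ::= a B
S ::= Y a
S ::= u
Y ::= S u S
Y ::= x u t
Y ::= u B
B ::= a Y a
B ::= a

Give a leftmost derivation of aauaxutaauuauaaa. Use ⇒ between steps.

S ⇒ Ya ⇒ SuSa ⇒ aBuSa ⇒ aaYauSa ⇒ aaSuSauSa ⇒ aaYauSauSa ⇒ aauBauSauSa ⇒ aauaYaauSauSa ⇒ aauaxutaauSauSa ⇒ aauaxutaauuauSa ⇒ aauaxutaauuauaBa ⇒ aauaxutaauuauaaa

S ⇒ Ya   [S ::= Y a]
Ya ⇒ SuSa   [Y ::= S u S]
SuSa ⇒ aBuSa   [S ::= a B]
aBuSa ⇒ aaYauSa   [B ::= a Y a]
aaYauSa ⇒ aaSuSauSa   [Y ::= S u S]
aaSuSauSa ⇒ aaYauSauSa   [S ::= Y a]
aaYauSauSa ⇒ aauBauSauSa   [Y ::= u B]
aauBauSauSa ⇒ aauaYaauSauSa   [B ::= a Y a]
aauaYaauSauSa ⇒ aauaxutaauSauSa   [Y ::= x u t]
aauaxutaauSauSa ⇒ aauaxutaauuauSa   [S ::= u]
aauaxutaauuauSa ⇒ aauaxutaauuauaBa   [S ::= a B]
aauaxutaauuauaBa ⇒ aauaxutaauuauaaa   [B ::= a]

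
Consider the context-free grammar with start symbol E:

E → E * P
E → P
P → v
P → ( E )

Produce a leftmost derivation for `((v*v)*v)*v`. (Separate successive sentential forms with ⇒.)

E ⇒ E*P   [E → E * P]
E*P ⇒ P*P   [E → P]
P*P ⇒ (E)*P   [P → ( E )]
(E)*P ⇒ (E*P)*P   [E → E * P]
(E*P)*P ⇒ (P*P)*P   [E → P]
(P*P)*P ⇒ ((E)*P)*P   [P → ( E )]
((E)*P)*P ⇒ ((E*P)*P)*P   [E → E * P]
((E*P)*P)*P ⇒ ((P*P)*P)*P   [E → P]
((P*P)*P)*P ⇒ ((v*P)*P)*P   [P → v]
((v*P)*P)*P ⇒ ((v*v)*P)*P   [P → v]
((v*v)*P)*P ⇒ ((v*v)*v)*P   [P → v]
((v*v)*v)*P ⇒ ((v*v)*v)*v   [P → v]

E ⇒ E*P ⇒ P*P ⇒ (E)*P ⇒ (E*P)*P ⇒ (P*P)*P ⇒ ((E)*P)*P ⇒ ((E*P)*P)*P ⇒ ((P*P)*P)*P ⇒ ((v*P)*P)*P ⇒ ((v*v)*P)*P ⇒ ((v*v)*v)*P ⇒ ((v*v)*v)*v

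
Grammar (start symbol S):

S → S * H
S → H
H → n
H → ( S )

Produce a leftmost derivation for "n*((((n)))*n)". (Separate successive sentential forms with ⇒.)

S ⇒ S*H ⇒ H*H ⇒ n*H ⇒ n*(S) ⇒ n*(S*H) ⇒ n*(H*H) ⇒ n*((S)*H) ⇒ n*((H)*H) ⇒ n*(((S))*H) ⇒ n*(((H))*H) ⇒ n*((((S)))*H) ⇒ n*((((H)))*H) ⇒ n*((((n)))*H) ⇒ n*((((n)))*n)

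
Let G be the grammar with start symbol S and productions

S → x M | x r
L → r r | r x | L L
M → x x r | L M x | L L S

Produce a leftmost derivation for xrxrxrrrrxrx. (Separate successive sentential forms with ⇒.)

S ⇒ xM   [S → x M]
xM ⇒ xLMx   [M → L M x]
xLMx ⇒ xLLMx   [L → L L]
xLLMx ⇒ xrxLMx   [L → r x]
xrxLMx ⇒ xrxrxMx   [L → r x]
xrxrxMx ⇒ xrxrxLLSx   [M → L L S]
xrxrxLLSx ⇒ xrxrxrrLSx   [L → r r]
xrxrxrrLSx ⇒ xrxrxrrrrSx   [L → r r]
xrxrxrrrrSx ⇒ xrxrxrrrrxrx   [S → x r]

S ⇒ xM ⇒ xLMx ⇒ xLLMx ⇒ xrxLMx ⇒ xrxrxMx ⇒ xrxrxLLSx ⇒ xrxrxrrLSx ⇒ xrxrxrrrrSx ⇒ xrxrxrrrrxrx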